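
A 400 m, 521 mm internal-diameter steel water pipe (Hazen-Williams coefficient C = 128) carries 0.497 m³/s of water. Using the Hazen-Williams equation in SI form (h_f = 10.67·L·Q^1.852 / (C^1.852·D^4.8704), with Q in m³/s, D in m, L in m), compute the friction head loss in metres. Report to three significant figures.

h_f = 10.67·400·0.497^1.852 / (128^1.852·0.521^4.8704) = 3.503 m

h_f ≈ 3.50 m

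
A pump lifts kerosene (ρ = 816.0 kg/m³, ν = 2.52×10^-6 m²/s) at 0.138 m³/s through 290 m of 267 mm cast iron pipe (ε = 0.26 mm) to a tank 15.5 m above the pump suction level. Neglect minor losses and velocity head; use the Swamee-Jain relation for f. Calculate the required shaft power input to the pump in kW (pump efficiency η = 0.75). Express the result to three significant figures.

V = 4Q/(πD²) = 2.465 m/s; Re = 2.61×10^5; ε/D = 9.74×10^-4; f = 0.02078
h_f = f(L/D)V²/2g = 6.987 m
Total head H = z + h_f = 15.5 + 6.987 = 22.49 m
P_hyd = ρgQH = 816.0·9.81·0.138·22.49 = 24.84 kW
P_shaft = P_hyd/η = 24.84/0.75 = 33.12 kW

P_shaft ≈ 33.1 kW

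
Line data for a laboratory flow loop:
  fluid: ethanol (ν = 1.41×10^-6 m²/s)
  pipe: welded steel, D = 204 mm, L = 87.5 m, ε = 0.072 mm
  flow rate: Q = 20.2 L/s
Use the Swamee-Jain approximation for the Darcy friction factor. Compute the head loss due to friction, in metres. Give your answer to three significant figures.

V = 4Q/(πD²) = 4·0.0202/(π·0.204²) = 0.6180 m/s
Re = VD/ν = 0.6180·0.204/1.41×10^-6 = 8.94×10^4 → turbulent
ε/D = 0.072/204 = 3.53×10^-4
Swamee-Jain: f = 0.02008
h_f = f(L/D)V²/(2g) = 0.02008·(87.5/0.204)·0.6180²/(2·9.81) = 0.1677 m

h_f ≈ 0.168 m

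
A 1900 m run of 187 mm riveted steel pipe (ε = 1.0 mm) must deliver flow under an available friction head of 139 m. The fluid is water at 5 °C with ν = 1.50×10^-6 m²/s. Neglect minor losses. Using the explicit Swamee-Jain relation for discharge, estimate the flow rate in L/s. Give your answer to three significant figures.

Q ≈ 80.5 L/s

Swamee-Jain (Type II): Q = -0.965·√(gD⁵h_f/L)·ln[ε/(3.7D) + √(3.17ν²L/(gD³h_f))]
√(gD⁵h_f/L) = √(9.81·0.187⁵·139/1900) = 0.01281
ε/(3.7D) = 0.00145; √(3.17ν²L/(gD³h_f)) = 3.90×10^-5
Q = -0.965·0.01281·ln(0.001484) = 0.08051 m³/s
Check: V = 2.93 m/s, Re = 3.65×10^5, f = 0.03136, h_f = 140 m ≈ 139 m ✓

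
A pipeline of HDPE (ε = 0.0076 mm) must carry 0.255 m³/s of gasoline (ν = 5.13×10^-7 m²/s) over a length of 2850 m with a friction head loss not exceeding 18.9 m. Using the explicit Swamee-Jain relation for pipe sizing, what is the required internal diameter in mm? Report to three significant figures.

Swamee-Jain (Type III): D = 0.66·[ε^1.25·(LQ²/(gh_f))^4.75 + ν·Q^9.4·(L/(gh_f))^5.2]^0.04
LQ²/(gh_f) = 0.9995; L/(gh_f) = 15.37
Term 1 = ε^1.25·(…)^4.75 = 3.98×10^-7; Term 2 = ν·Q^9.4·(…)^5.2 = 2.01×10^-6
D = 0.66·(3.98×10^-7 + 2.01×10^-6)^0.04 = 0.3934 m = 393 mm
Check: V = 2.10 m/s, Re = 1.61×10^6, f = 0.01133, h_f = 18.4 m ≈ 18.9 m ✓

D ≈ 393 mm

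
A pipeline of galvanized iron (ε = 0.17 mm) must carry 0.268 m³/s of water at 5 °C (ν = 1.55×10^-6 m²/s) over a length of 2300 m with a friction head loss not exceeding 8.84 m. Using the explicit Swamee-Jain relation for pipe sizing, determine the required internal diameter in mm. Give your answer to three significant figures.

Swamee-Jain (Type III): D = 0.66·[ε^1.25·(LQ²/(gh_f))^4.75 + ν·Q^9.4·(L/(gh_f))^5.2]^0.04
LQ²/(gh_f) = 1.905; L/(gh_f) = 26.52
Term 1 = ε^1.25·(…)^4.75 = 4.14×10^-4; Term 2 = ν·Q^9.4·(…)^5.2 = 1.65×10^-4
D = 0.66·(4.14×10^-4 + 1.65×10^-4)^0.04 = 0.4899 m = 490 mm
Check: V = 1.42 m/s, Re = 4.49×10^5, f = 0.01685, h_f = 8.16 m ≈ 8.84 m ✓

D ≈ 490 mm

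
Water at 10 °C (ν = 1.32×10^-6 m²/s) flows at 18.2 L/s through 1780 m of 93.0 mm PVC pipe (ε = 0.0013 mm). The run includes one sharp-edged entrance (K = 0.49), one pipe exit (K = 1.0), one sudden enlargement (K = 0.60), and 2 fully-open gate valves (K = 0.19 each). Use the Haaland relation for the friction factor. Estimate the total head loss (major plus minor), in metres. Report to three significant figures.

H_L ≈ 111 m

V = 4Q/(πD²) = 2.679 m/s; V²/2g = 0.3659 m
Re = 1.89×10^5, ε/D = 1.40×10^-5 → f = 0.01576 (Haaland)
Major: h_f = f(L/D)·V²/2g = 0.01576·19140·0.3659 = 110.3 m
Minor: ΣK = 2.47; h_m = ΣK·V²/2g = 0.9037 m
Total H_L = 110.3 + 0.9037 = 111.2 m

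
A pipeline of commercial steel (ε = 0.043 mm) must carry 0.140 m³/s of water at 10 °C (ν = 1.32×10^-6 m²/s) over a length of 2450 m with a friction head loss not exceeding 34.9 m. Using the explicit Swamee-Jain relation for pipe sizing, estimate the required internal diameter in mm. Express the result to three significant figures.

D ≈ 283 mm

Swamee-Jain (Type III): D = 0.66·[ε^1.25·(LQ²/(gh_f))^4.75 + ν·Q^9.4·(L/(gh_f))^5.2]^0.04
LQ²/(gh_f) = 0.1403; L/(gh_f) = 7.156
Term 1 = ε^1.25·(…)^4.75 = 3.09×10^-10; Term 2 = ν·Q^9.4·(…)^5.2 = 3.46×10^-10
D = 0.66·(3.09×10^-10 + 3.46×10^-10)^0.04 = 0.2833 m = 283 mm
Check: V = 2.22 m/s, Re = 4.77×10^5, f = 0.01511, h_f = 32.9 m ≈ 34.9 m ✓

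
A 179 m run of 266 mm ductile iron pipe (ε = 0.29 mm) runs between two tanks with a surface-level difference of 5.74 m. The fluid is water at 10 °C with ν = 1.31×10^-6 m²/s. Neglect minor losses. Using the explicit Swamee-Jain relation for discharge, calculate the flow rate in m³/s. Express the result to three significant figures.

Q ≈ 0.159 m³/s

Swamee-Jain (Type II): Q = -0.965·√(gD⁵h_f/L)·ln[ε/(3.7D) + √(3.17ν²L/(gD³h_f))]
√(gD⁵h_f/L) = √(9.81·0.266⁵·5.74/179) = 0.02047
ε/(3.7D) = 2.95×10^-4; √(3.17ν²L/(gD³h_f)) = 3.03×10^-5
Q = -0.965·0.02047·ln(3.250×10^-4) = 0.1586 m³/s
Check: V = 2.85 m/s, Re = 5.80×10^5, f = 0.02066, h_f = 5.77 m ≈ 5.74 m ✓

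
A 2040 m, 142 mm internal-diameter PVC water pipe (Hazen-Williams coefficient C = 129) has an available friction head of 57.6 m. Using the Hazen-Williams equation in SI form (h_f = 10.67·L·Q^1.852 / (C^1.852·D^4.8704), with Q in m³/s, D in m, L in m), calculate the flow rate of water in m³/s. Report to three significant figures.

Rearranging: Q = [h_f·C^1.852·D^4.8704 / (10.67·L)]^(1/1.852)
Q = [57.6·129^1.852·0.142^4.8704 / (10.67·2040)]^0.540 = 0.03087 m³/s

Q ≈ 0.0309 m³/s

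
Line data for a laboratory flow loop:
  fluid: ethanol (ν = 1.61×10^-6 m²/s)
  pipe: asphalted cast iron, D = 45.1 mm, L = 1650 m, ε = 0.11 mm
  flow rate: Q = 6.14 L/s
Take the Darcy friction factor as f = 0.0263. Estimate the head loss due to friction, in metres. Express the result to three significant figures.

h_f ≈ 724 m

V = 4Q/(πD²) = 4·0.00614/(π·0.0451²) = 3.843 m/s
h_f = f(L/D)V²/(2g) = 0.02630·(1650/0.0451)·3.843²/(2·9.81) = 724.5 m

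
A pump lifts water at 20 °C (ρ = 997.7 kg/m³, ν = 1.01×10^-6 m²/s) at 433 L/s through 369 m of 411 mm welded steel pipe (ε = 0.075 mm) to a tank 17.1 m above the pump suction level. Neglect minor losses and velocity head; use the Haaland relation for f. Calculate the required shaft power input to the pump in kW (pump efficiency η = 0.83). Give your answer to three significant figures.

P_shaft ≈ 123 kW

V = 4Q/(πD²) = 3.264 m/s; Re = 1.33×10^6; ε/D = 1.82×10^-4; f = 0.01420
h_f = f(L/D)V²/2g = 6.921 m
Total head H = z + h_f = 17.1 + 6.921 = 24.02 m
P_hyd = ρgQH = 997.7·9.81·0.433·24.02 = 101.8 kW
P_shaft = P_hyd/η = 101.8/0.83 = 122.7 kW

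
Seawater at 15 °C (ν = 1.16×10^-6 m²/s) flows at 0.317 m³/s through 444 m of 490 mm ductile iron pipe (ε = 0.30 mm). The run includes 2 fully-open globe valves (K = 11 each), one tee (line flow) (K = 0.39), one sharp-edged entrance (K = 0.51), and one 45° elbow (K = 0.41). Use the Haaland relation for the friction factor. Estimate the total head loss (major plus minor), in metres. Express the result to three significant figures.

H_L ≈ 5.71 m

V = 4Q/(πD²) = 1.681 m/s; V²/2g = 0.1440 m
Re = 7.10×10^5, ε/D = 6.12×10^-4 → f = 0.01805 (Haaland)
Major: h_f = f(L/D)·V²/2g = 0.01805·906.1·0.1440 = 2.355 m
Minor: ΣK = 23.3; h_m = ΣK·V²/2g = 3.357 m
Total H_L = 2.355 + 3.357 = 5.713 m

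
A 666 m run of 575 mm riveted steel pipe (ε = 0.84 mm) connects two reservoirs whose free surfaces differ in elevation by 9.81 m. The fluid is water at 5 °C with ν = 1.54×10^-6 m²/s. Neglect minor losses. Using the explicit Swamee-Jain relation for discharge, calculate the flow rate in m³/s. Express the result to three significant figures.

Q ≈ 0.717 m³/s

Swamee-Jain (Type II): Q = -0.965·√(gD⁵h_f/L)·ln[ε/(3.7D) + √(3.17ν²L/(gD³h_f))]
√(gD⁵h_f/L) = √(9.81·0.575⁵·9.81/666) = 0.09530
ε/(3.7D) = 3.95×10^-4; √(3.17ν²L/(gD³h_f)) = 1.65×10^-5
Q = -0.965·0.09530·ln(4.114×10^-4) = 0.7170 m³/s
Check: V = 2.76 m/s, Re = 1.03×10^6, f = 0.02189, h_f = 9.85 m ≈ 9.81 m ✓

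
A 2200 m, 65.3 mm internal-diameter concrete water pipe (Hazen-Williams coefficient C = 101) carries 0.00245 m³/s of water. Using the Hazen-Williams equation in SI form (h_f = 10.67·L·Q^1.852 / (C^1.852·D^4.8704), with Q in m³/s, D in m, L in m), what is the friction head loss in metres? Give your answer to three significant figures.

h_f ≈ 39.4 m

h_f = 10.67·2200·0.00245^1.852 / (101^1.852·0.0653^4.8704) = 39.37 m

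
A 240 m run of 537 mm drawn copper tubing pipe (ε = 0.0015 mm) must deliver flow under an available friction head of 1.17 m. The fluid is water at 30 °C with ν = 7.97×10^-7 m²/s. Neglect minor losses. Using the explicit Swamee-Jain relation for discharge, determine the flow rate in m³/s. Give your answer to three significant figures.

Swamee-Jain (Type II): Q = -0.965·√(gD⁵h_f/L)·ln[ε/(3.7D) + √(3.17ν²L/(gD³h_f))]
√(gD⁵h_f/L) = √(9.81·0.537⁵·1.17/240) = 0.04621
ε/(3.7D) = 7.55×10^-7; √(3.17ν²L/(gD³h_f)) = 1.65×10^-5
Q = -0.965·0.04621·ln(1.724×10^-5) = 0.4891 m³/s
Check: V = 2.16 m/s, Re = 1.46×10^6, f = 0.01100, h_f = 1.17 m ≈ 1.17 m ✓

Q ≈ 0.489 m³/s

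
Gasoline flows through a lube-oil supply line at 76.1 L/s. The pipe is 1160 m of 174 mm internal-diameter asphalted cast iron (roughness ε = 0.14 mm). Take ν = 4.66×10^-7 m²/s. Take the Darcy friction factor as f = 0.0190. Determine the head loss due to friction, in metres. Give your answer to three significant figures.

h_f ≈ 66.1 m

V = 4Q/(πD²) = 4·0.0761/(π·0.174²) = 3.200 m/s
h_f = f(L/D)V²/(2g) = 0.01900·(1160/0.174)·3.200²/(2·9.81) = 66.12 m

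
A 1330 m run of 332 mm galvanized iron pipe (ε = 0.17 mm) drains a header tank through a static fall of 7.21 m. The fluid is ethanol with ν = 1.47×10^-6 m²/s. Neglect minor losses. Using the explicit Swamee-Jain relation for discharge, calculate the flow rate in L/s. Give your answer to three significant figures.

Swamee-Jain (Type II): Q = -0.965·√(gD⁵h_f/L)·ln[ε/(3.7D) + √(3.17ν²L/(gD³h_f))]
√(gD⁵h_f/L) = √(9.81·0.332⁵·7.21/1330) = 0.01465
ε/(3.7D) = 1.38×10^-4; √(3.17ν²L/(gD³h_f)) = 5.93×10^-5
Q = -0.965·0.01465·ln(1.977×10^-4) = 0.1205 m³/s
Check: V = 1.39 m/s, Re = 3.14×10^5, f = 0.01834, h_f = 7.26 m ≈ 7.21 m ✓

Q ≈ 121 L/s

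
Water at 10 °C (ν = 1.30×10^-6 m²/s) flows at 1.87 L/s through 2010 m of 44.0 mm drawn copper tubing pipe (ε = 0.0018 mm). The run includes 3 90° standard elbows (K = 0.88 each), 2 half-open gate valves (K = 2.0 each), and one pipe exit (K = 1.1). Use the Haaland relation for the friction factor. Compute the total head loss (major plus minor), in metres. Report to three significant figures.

V = 4Q/(πD²) = 1.230 m/s; V²/2g = 0.07709 m
Re = 4.16×10^4, ε/D = 4.09×10^-5 → f = 0.02169 (Haaland)
Major: h_f = f(L/D)·V²/2g = 0.02169·45682·0.07709 = 76.38 m
Minor: ΣK = 7.74; h_m = ΣK·V²/2g = 0.5967 m
Total H_L = 76.38 + 0.5967 = 76.98 m

H_L ≈ 77.0 m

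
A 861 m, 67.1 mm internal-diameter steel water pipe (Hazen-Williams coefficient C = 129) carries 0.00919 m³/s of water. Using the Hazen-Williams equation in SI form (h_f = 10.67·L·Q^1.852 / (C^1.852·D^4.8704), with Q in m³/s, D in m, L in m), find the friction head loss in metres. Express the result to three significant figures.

h_f = 10.67·861·0.00919^1.852 / (129^1.852·0.0671^4.8704) = 99.25 m

h_f ≈ 99.3 m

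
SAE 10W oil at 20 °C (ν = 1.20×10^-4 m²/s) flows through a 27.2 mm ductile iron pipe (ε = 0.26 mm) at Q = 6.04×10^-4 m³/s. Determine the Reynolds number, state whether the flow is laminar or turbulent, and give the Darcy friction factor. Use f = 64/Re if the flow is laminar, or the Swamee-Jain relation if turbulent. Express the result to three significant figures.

Re ≈ 236; laminar; f = 64/Re ≈ 0.272

V = 4Q/(πD²) = 1.039 m/s
Re = VD/ν = 1.039·0.0272/1.20×10^-4 = 236
Re < 2300 → laminar → f = 64/Re = 0.2716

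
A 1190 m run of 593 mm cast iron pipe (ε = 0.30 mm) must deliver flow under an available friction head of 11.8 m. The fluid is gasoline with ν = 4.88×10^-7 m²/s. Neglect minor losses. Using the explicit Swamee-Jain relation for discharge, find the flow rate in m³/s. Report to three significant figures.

Q ≈ 0.722 m³/s

Swamee-Jain (Type II): Q = -0.965·√(gD⁵h_f/L)·ln[ε/(3.7D) + √(3.17ν²L/(gD³h_f))]
√(gD⁵h_f/L) = √(9.81·0.593⁵·11.8/1190) = 0.08446
ε/(3.7D) = 1.37×10^-4; √(3.17ν²L/(gD³h_f)) = 6.10×10^-6
Q = -0.965·0.08446·ln(1.428×10^-4) = 0.7216 m³/s
Check: V = 2.61 m/s, Re = 3.17×10^6, f = 0.01696, h_f = 11.8 m ≈ 11.8 m ✓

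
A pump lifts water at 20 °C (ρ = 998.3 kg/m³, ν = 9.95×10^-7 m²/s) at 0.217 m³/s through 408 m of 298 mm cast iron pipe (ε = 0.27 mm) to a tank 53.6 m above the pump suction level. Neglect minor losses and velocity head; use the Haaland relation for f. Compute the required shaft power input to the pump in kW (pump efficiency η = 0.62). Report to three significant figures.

P_shaft ≈ 229 kW

V = 4Q/(πD²) = 3.111 m/s; Re = 9.32×10^5; ε/D = 9.06×10^-4; f = 0.01952
h_f = f(L/D)V²/2g = 13.18 m
Total head H = z + h_f = 53.6 + 13.18 = 66.78 m
P_hyd = ρgQH = 998.3·9.81·0.217·66.78 = 141.9 kW
P_shaft = P_hyd/η = 141.9/0.62 = 228.9 kW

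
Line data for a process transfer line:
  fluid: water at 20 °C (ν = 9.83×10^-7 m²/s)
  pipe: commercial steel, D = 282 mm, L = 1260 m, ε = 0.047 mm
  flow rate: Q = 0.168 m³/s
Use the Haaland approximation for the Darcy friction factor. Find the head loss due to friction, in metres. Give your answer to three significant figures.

V = 4Q/(πD²) = 4·0.168/(π·0.282²) = 2.690 m/s
Re = VD/ν = 2.690·0.282/9.83×10^-7 = 7.72×10^5 → turbulent
ε/D = 0.047/282 = 1.67×10^-4
Haaland: f = 0.01445
h_f = f(L/D)V²/(2g) = 0.01445·(1260/0.282)·2.690²/(2·9.81) = 23.81 m

h_f ≈ 23.8 m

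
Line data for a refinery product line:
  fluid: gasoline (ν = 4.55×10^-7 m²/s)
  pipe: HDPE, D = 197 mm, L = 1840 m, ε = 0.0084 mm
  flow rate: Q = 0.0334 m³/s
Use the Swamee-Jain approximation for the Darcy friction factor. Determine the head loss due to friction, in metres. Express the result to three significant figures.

h_f ≈ 7.91 m

V = 4Q/(πD²) = 4·0.0334/(π·0.197²) = 1.096 m/s
Re = VD/ν = 1.096·0.197/4.55×10^-7 = 4.74×10^5 → turbulent
ε/D = 0.0084/197 = 4.26×10^-5
Swamee-Jain: f = 0.01384
h_f = f(L/D)V²/(2g) = 0.01384·(1840/0.197)·1.096²/(2·9.81) = 7.911 m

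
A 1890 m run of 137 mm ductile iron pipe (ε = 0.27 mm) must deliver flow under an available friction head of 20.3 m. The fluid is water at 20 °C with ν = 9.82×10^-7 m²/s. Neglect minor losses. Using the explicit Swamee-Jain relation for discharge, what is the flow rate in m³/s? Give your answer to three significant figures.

Swamee-Jain (Type II): Q = -0.965·√(gD⁵h_f/L)·ln[ε/(3.7D) + √(3.17ν²L/(gD³h_f))]
√(gD⁵h_f/L) = √(9.81·0.137⁵·20.3/1890) = 0.002255
ε/(3.7D) = 5.33×10^-4; √(3.17ν²L/(gD³h_f)) = 1.06×10^-4
Q = -0.965·0.002255·ln(6.389×10^-4) = 0.01601 m³/s
Check: V = 1.09 m/s, Re = 1.51×10^5, f = 0.02469, h_f = 20.5 m ≈ 20.3 m ✓

Q ≈ 0.0160 m³/s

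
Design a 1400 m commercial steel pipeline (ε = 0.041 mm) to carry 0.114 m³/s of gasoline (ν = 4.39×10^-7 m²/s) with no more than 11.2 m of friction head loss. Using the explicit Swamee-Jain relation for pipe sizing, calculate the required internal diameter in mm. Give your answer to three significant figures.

Swamee-Jain (Type III): D = 0.66·[ε^1.25·(LQ²/(gh_f))^4.75 + ν·Q^9.4·(L/(gh_f))^5.2]^0.04
LQ²/(gh_f) = 0.1656; L/(gh_f) = 12.74
Term 1 = ε^1.25·(…)^4.75 = 6.40×10^-10; Term 2 = ν·Q^9.4·(…)^5.2 = 3.35×10^-10
D = 0.66·(6.40×10^-10 + 3.35×10^-10)^0.04 = 0.2878 m = 288 mm
Check: V = 1.75 m/s, Re = 1.15×10^6, f = 0.01396, h_f = 10.6 m ≈ 11.2 m ✓

D ≈ 288 mm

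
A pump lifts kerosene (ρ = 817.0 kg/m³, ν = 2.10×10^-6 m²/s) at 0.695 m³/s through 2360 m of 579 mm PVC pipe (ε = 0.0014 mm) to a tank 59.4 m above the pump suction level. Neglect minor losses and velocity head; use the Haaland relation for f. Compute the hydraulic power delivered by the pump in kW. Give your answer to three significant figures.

P_hyd ≈ 430 kW

V = 4Q/(πD²) = 2.640 m/s; Re = 7.28×10^5; ε/D = 2.42×10^-6; f = 0.01226
h_f = f(L/D)V²/2g = 17.75 m
Total head H = z + h_f = 59.4 + 17.75 = 77.15 m
P_hyd = ρgQH = 817.0·9.81·0.695·77.15 = 429.7 kW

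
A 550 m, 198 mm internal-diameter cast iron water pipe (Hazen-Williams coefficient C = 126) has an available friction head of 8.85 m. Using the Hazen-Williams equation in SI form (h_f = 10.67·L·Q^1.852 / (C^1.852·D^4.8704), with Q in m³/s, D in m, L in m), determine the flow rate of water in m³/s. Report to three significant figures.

Q ≈ 0.0534 m³/s

Rearranging: Q = [h_f·C^1.852·D^4.8704 / (10.67·L)]^(1/1.852)
Q = [8.85·126^1.852·0.198^4.8704 / (10.67·550)]^0.540 = 0.05336 m³/s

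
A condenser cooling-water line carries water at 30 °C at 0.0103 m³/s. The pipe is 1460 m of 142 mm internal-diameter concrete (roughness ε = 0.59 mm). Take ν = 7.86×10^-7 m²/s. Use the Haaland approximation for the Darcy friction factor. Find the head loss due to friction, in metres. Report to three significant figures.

V = 4Q/(πD²) = 4·0.0103/(π·0.142²) = 0.6504 m/s
Re = VD/ν = 0.6504·0.142/7.86×10^-7 = 1.17×10^5 → turbulent
ε/D = 0.59/142 = 0.00415
Haaland: f = 0.02961
h_f = f(L/D)V²/(2g) = 0.02961·(1460/0.142)·0.6504²/(2·9.81) = 6.563 m

h_f ≈ 6.56 m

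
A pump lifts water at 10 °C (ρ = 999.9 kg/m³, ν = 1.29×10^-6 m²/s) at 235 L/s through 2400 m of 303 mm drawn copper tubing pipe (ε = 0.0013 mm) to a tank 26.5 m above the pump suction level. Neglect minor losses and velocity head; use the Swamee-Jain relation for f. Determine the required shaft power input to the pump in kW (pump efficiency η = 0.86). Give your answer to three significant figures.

V = 4Q/(πD²) = 3.259 m/s; Re = 7.66×10^5; ε/D = 4.29×10^-6; f = 0.01224
h_f = f(L/D)V²/2g = 52.48 m
Total head H = z + h_f = 26.5 + 52.48 = 78.98 m
P_hyd = ρgQH = 999.9·9.81·0.235·78.98 = 182.1 kW
P_shaft = P_hyd/η = 182.1/0.86 = 211.7 kW

P_shaft ≈ 212 kW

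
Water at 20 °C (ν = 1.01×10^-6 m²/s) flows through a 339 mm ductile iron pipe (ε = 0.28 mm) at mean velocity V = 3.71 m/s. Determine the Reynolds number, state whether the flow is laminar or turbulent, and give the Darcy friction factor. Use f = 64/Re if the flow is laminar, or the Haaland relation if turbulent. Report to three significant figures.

Re ≈ 1.25×10^6; turbulent; f ≈ 0.0190

Re = VD/ν = 3.710·0.339/1.01×10^-6 = 1.25×10^6
Re > 4000 → turbulent; ε/D = 8.26×10^-4
Haaland: f = 0.01904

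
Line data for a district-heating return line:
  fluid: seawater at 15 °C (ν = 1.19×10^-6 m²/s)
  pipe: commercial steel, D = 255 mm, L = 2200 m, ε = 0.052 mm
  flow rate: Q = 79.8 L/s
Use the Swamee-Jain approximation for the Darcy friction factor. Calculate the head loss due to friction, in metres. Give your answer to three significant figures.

V = 4Q/(πD²) = 4·0.0798/(π·0.255²) = 1.563 m/s
Re = VD/ν = 1.563·0.255/1.19×10^-6 = 3.35×10^5 → turbulent
ε/D = 0.052/255 = 2.04×10^-4
Swamee-Jain: f = 0.01615
h_f = f(L/D)V²/(2g) = 0.01615·(2200/0.255)·1.563²/(2·9.81) = 17.34 m

h_f ≈ 17.3 m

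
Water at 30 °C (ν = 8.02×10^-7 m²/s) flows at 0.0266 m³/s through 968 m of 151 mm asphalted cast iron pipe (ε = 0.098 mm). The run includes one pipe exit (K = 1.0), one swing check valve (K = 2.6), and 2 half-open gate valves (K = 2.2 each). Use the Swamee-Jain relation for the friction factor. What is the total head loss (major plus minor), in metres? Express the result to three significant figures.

H_L ≈ 14.8 m

V = 4Q/(πD²) = 1.485 m/s; V²/2g = 0.1125 m
Re = 2.80×10^5, ε/D = 6.49×10^-4 → f = 0.01922 (Swamee-Jain)
Major: h_f = f(L/D)·V²/2g = 0.01922·6411·0.1125 = 13.85 m
Minor: ΣK = 8.00; h_m = ΣK·V²/2g = 0.8996 m
Total H_L = 13.85 + 0.8996 = 14.75 m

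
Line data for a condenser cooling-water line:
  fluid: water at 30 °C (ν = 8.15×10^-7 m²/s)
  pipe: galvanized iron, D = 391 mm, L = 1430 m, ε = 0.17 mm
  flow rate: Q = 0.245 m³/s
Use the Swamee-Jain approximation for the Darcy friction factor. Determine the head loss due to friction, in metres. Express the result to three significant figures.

h_f ≈ 13.1 m

V = 4Q/(πD²) = 4·0.245/(π·0.391²) = 2.040 m/s
Re = VD/ν = 2.040·0.391/8.15×10^-7 = 9.79×10^5 → turbulent
ε/D = 0.17/391 = 4.35×10^-4
Swamee-Jain: f = 0.01685
h_f = f(L/D)V²/(2g) = 0.01685·(1430/0.391)·2.040²/(2·9.81) = 13.08 m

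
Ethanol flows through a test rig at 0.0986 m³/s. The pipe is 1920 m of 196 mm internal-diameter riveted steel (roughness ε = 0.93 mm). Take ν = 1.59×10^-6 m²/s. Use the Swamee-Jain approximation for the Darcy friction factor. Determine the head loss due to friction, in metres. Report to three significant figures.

V = 4Q/(πD²) = 4·0.0986/(π·0.196²) = 3.268 m/s
Re = VD/ν = 3.268·0.196/1.59×10^-6 = 4.03×10^5 → turbulent
ε/D = 0.93/196 = 0.00474
Swamee-Jain: f = 0.03025
h_f = f(L/D)V²/(2g) = 0.03025·(1920/0.196)·3.268²/(2·9.81) = 161.3 m

h_f ≈ 161 m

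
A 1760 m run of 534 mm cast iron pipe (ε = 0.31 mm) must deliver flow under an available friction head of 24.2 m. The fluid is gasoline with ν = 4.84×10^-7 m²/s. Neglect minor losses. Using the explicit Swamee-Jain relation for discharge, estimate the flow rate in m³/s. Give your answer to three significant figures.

Q ≈ 0.644 m³/s

Swamee-Jain (Type II): Q = -0.965·√(gD⁵h_f/L)·ln[ε/(3.7D) + √(3.17ν²L/(gD³h_f))]
√(gD⁵h_f/L) = √(9.81·0.534⁵·24.2/1760) = 0.07653
ε/(3.7D) = 1.57×10^-4; √(3.17ν²L/(gD³h_f)) = 6.01×10^-6
Q = -0.965·0.07653·ln(1.629×10^-4) = 0.6442 m³/s
Check: V = 2.88 m/s, Re = 3.17×10^6, f = 0.01747, h_f = 24.3 m ≈ 24.2 m ✓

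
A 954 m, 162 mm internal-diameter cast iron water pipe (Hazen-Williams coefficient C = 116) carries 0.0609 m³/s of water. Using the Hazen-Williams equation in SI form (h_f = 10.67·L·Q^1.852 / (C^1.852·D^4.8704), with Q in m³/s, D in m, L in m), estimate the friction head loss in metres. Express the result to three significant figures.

h_f ≈ 60.7 m

h_f = 10.67·954·0.0609^1.852 / (116^1.852·0.162^4.8704) = 60.73 m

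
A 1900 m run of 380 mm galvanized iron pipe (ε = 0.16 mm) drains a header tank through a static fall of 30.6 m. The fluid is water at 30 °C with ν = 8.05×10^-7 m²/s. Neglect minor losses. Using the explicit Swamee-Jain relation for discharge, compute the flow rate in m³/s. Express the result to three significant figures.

Swamee-Jain (Type II): Q = -0.965·√(gD⁵h_f/L)·ln[ε/(3.7D) + √(3.17ν²L/(gD³h_f))]
√(gD⁵h_f/L) = √(9.81·0.380⁵·30.6/1900) = 0.03538
ε/(3.7D) = 1.14×10^-4; √(3.17ν²L/(gD³h_f)) = 1.54×10^-5
Q = -0.965·0.03538·ln(1.292×10^-4) = 0.3057 m³/s
Check: V = 2.70 m/s, Re = 1.27×10^6, f = 0.01662, h_f = 30.8 m ≈ 30.6 m ✓

Q ≈ 0.306 m³/s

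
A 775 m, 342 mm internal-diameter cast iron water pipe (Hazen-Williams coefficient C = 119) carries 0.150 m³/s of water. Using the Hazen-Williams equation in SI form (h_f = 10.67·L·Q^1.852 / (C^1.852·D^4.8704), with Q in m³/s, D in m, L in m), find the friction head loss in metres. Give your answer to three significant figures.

h_f = 10.67·775·0.150^1.852 / (119^1.852·0.342^4.8704) = 6.564 m

h_f ≈ 6.56 m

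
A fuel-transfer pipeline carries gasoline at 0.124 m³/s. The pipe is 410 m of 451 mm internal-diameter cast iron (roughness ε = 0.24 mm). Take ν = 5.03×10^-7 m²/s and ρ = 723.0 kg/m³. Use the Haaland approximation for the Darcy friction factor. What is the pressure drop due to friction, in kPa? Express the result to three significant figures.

V = 4Q/(πD²) = 4·0.124/(π·0.451²) = 0.7762 m/s
Re = VD/ν = 0.7762·0.451/5.03×10^-7 = 6.96×10^5 → turbulent
ε/D = 0.24/451 = 5.32×10^-4
Haaland: f = 0.01756
h_f = f(L/D)V²/(2g) = 0.01756·(410/0.451)·0.7762²/(2·9.81) = 0.4903 m
Δp = ρg·h_f = 723.0·9.81·0.4903 = 3.478 kPa

Δp ≈ 3.48 kPa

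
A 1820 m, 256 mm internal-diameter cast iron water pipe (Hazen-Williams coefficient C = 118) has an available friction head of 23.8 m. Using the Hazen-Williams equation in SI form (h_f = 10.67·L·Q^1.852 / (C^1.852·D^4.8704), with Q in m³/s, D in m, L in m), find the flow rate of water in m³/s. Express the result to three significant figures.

Rearranging: Q = [h_f·C^1.852·D^4.8704 / (10.67·L)]^(1/1.852)
Q = [23.8·118^1.852·0.256^4.8704 / (10.67·1820)]^0.540 = 0.08780 m³/s

Q ≈ 0.0878 m³/s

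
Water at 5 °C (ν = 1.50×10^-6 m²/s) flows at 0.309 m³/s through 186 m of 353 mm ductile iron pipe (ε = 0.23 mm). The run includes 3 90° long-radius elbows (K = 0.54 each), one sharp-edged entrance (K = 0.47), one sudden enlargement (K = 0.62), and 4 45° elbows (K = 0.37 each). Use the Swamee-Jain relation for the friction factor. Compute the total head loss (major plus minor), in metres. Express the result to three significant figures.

H_L ≈ 7.05 m

V = 4Q/(πD²) = 3.157 m/s; V²/2g = 0.5081 m
Re = 7.43×10^5, ε/D = 6.52×10^-4 → f = 0.01840 (Swamee-Jain)
Major: h_f = f(L/D)·V²/2g = 0.01840·526.9·0.5081 = 4.926 m
Minor: ΣK = 4.19; h_m = ΣK·V²/2g = 2.129 m
Total H_L = 4.926 + 2.129 = 7.054 m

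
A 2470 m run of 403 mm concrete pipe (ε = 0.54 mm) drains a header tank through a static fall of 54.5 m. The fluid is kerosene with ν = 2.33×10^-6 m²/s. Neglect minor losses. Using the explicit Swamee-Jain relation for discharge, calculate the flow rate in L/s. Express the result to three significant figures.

Q ≈ 363 L/s

Swamee-Jain (Type II): Q = -0.965·√(gD⁵h_f/L)·ln[ε/(3.7D) + √(3.17ν²L/(gD³h_f))]
√(gD⁵h_f/L) = √(9.81·0.403⁵·54.5/2470) = 0.04797
ε/(3.7D) = 3.62×10^-4; √(3.17ν²L/(gD³h_f)) = 3.49×10^-5
Q = -0.965·0.04797·ln(3.970×10^-4) = 0.3625 m³/s
Check: V = 2.84 m/s, Re = 4.92×10^5, f = 0.02173, h_f = 54.8 m ≈ 54.5 m ✓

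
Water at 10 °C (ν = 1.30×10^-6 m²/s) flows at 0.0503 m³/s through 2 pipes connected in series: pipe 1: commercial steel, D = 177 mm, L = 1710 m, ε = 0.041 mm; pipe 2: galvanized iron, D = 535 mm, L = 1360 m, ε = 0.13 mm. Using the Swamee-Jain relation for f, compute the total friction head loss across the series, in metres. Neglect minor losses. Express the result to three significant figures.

Pipe 1: V = 2.044 m/s, Re = 2.78×10^5, ε/D = 2.32×10^-4, f = 0.01669, h_1 = f(L/D)V²/2g = 34.35 m
Pipe 2: V = 0.2238 m/s, Re = 9.21×10^4, ε/D = 2.43×10^-4, f = 0.01947, h_2 = f(L/D)V²/2g = 0.1263 m
Series → Q common, losses add: H = Σh = 34.47 m

H ≈ 34.5 m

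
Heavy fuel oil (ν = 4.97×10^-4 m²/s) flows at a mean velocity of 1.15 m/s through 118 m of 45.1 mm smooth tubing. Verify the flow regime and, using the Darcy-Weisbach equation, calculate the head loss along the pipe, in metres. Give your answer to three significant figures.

h_f ≈ 108 m

Re = VD/ν = 1.15·0.04510/4.97×10^-4 = 104 → laminar (Re < 2300)
f = 64/Re = 0.6133
h_f = f(L/D)V²/(2g) = 0.6133·(118/0.04510)·1.15²/(2·9.81) = 108.2 m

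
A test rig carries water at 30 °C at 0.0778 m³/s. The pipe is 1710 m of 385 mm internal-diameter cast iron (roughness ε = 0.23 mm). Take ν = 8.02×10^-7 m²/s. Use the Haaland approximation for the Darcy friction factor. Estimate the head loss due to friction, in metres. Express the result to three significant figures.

h_f ≈ 1.88 m

V = 4Q/(πD²) = 4·0.0778/(π·0.385²) = 0.6683 m/s
Re = VD/ν = 0.6683·0.385/8.02×10^-7 = 3.21×10^5 → turbulent
ε/D = 0.23/385 = 5.97×10^-4
Haaland: f = 0.01855
h_f = f(L/D)V²/(2g) = 0.01855·(1710/0.385)·0.6683²/(2·9.81) = 1.875 m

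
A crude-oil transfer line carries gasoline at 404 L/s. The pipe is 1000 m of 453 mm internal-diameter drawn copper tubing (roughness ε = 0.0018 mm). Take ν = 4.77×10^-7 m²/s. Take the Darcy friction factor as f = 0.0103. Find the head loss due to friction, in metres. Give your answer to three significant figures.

h_f ≈ 7.28 m

V = 4Q/(πD²) = 4·0.404/(π·0.453²) = 2.507 m/s
h_f = f(L/D)V²/(2g) = 0.01030·(1000/0.453)·2.507²/(2·9.81) = 7.282 m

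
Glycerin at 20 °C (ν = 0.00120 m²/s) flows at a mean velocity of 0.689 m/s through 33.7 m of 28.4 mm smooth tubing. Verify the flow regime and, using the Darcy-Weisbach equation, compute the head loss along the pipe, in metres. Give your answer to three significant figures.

Re = VD/ν = 0.689·0.02840/0.00120 = 16.3 → laminar (Re < 2300)
f = 64/Re = 3.925
h_f = f(L/D)V²/(2g) = 3.925·(33.7/0.02840)·0.689²/(2·9.81) = 112.7 m

h_f ≈ 113 m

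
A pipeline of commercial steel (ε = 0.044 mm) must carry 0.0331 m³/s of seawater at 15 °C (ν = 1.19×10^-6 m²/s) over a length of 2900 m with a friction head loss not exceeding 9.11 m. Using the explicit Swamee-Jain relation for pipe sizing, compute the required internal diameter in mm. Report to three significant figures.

Swamee-Jain (Type III): D = 0.66·[ε^1.25·(LQ²/(gh_f))^4.75 + ν·Q^9.4·(L/(gh_f))^5.2]^0.04
LQ²/(gh_f) = 0.03555; L/(gh_f) = 32.45
Term 1 = ε^1.25·(…)^4.75 = 4.69×10^-13; Term 2 = ν·Q^9.4·(…)^5.2 = 1.05×10^-12
D = 0.66·(4.69×10^-13 + 1.05×10^-12)^0.04 = 0.2222 m = 222 mm
Check: V = 0.853 m/s, Re = 1.59×10^5, f = 0.01766, h_f = 8.56 m ≈ 9.11 m ✓

D ≈ 222 mm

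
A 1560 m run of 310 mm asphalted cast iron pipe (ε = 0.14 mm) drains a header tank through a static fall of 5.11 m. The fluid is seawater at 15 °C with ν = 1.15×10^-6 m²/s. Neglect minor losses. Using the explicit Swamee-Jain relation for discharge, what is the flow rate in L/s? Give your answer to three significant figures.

Q ≈ 79.4 L/s

Swamee-Jain (Type II): Q = -0.965·√(gD⁵h_f/L)·ln[ε/(3.7D) + √(3.17ν²L/(gD³h_f))]
√(gD⁵h_f/L) = √(9.81·0.310⁵·5.11/1560) = 0.009592
ε/(3.7D) = 1.22×10^-4; √(3.17ν²L/(gD³h_f)) = 6.62×10^-5
Q = -0.965·0.009592·ln(1.882×10^-4) = 0.07939 m³/s
Check: V = 1.05 m/s, Re = 2.84×10^5, f = 0.01812, h_f = 5.14 m ≈ 5.11 m ✓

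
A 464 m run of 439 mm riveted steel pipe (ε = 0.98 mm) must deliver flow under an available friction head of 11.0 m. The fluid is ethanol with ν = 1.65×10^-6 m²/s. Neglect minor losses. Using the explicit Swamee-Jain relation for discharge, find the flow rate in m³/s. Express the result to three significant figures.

Q ≈ 0.438 m³/s

Swamee-Jain (Type II): Q = -0.965·√(gD⁵h_f/L)·ln[ε/(3.7D) + √(3.17ν²L/(gD³h_f))]
√(gD⁵h_f/L) = √(9.81·0.439⁵·11.0/464) = 0.06158
ε/(3.7D) = 6.03×10^-4; √(3.17ν²L/(gD³h_f)) = 2.09×10^-5
Q = -0.965·0.06158·ln(6.243×10^-4) = 0.4385 m³/s
Check: V = 2.90 m/s, Re = 7.71×10^5, f = 0.02443, h_f = 11.0 m ≈ 11.0 m ✓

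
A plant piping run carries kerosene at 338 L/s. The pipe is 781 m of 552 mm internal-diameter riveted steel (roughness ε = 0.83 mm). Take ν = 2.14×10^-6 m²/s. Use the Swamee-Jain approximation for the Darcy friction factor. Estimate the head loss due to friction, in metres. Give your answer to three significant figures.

h_f ≈ 3.23 m

V = 4Q/(πD²) = 4·0.338/(π·0.552²) = 1.412 m/s
Re = VD/ν = 1.412·0.552/2.14×10^-6 = 3.64×10^5 → turbulent
ε/D = 0.83/552 = 0.00150
Swamee-Jain: f = 0.02249
h_f = f(L/D)V²/(2g) = 0.02249·(781/0.552)·1.412²/(2·9.81) = 3.235 m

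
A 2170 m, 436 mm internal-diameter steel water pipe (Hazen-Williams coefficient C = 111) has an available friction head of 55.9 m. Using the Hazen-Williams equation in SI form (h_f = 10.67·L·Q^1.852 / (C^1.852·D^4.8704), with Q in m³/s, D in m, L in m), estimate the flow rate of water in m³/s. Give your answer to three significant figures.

Rearranging: Q = [h_f·C^1.852·D^4.8704 / (10.67·L)]^(1/1.852)
Q = [55.9·111^1.852·0.436^4.8704 / (10.67·2170)]^0.540 = 0.4831 m³/s

Q ≈ 0.483 m³/s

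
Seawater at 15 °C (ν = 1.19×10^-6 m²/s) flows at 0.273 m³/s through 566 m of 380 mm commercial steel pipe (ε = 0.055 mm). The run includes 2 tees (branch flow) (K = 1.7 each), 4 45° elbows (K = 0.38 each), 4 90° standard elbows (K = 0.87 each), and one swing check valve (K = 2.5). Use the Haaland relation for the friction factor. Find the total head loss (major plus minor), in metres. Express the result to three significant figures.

H_L ≈ 9.47 m

V = 4Q/(πD²) = 2.407 m/s; V²/2g = 0.2953 m
Re = 7.69×10^5, ε/D = 1.45×10^-4 → f = 0.01420 (Haaland)
Major: h_f = f(L/D)·V²/2g = 0.01420·1489·0.2953 = 6.247 m
Minor: ΣK = 10.9; h_m = ΣK·V²/2g = 3.219 m
Total H_L = 6.247 + 3.219 = 9.466 m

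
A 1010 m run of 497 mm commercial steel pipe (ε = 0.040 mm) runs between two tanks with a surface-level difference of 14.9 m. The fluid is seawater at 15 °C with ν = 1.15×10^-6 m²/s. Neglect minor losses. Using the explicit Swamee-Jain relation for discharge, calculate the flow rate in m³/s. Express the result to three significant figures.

Swamee-Jain (Type II): Q = -0.965·√(gD⁵h_f/L)·ln[ε/(3.7D) + √(3.17ν²L/(gD³h_f))]
√(gD⁵h_f/L) = √(9.81·0.497⁵·14.9/1010) = 0.06625
ε/(3.7D) = 2.18×10^-5; √(3.17ν²L/(gD³h_f)) = 1.54×10^-5
Q = -0.965·0.06625·ln(3.711×10^-5) = 0.6522 m³/s
Check: V = 3.36 m/s, Re = 1.45×10^6, f = 0.01280, h_f = 15.0 m ≈ 14.9 m ✓

Q ≈ 0.652 m³/s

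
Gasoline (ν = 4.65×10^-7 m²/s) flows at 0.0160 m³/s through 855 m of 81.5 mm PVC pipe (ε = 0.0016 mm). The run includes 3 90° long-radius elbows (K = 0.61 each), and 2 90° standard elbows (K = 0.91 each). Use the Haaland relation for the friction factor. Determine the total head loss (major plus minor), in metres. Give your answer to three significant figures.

H_L ≈ 67.8 m

V = 4Q/(πD²) = 3.067 m/s; V²/2g = 0.4794 m
Re = 5.38×10^5, ε/D = 1.96×10^-5 → f = 0.01314 (Haaland)
Major: h_f = f(L/D)·V²/2g = 0.01314·10491·0.4794 = 66.08 m
Minor: ΣK = 3.65; h_m = ΣK·V²/2g = 1.750 m
Total H_L = 66.08 + 1.750 = 67.83 m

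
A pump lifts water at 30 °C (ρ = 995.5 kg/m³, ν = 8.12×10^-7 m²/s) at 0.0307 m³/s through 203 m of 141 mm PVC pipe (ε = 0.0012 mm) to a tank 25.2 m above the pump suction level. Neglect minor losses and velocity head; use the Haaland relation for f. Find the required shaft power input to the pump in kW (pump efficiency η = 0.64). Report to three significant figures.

V = 4Q/(πD²) = 1.966 m/s; Re = 3.41×10^5; ε/D = 8.51×10^-6; f = 0.01408
h_f = f(L/D)V²/2g = 3.993 m
Total head H = z + h_f = 25.2 + 3.993 = 29.19 m
P_hyd = ρgQH = 995.5·9.81·0.0307·29.19 = 8.752 kW
P_shaft = P_hyd/η = 8.752/0.64 = 13.68 kW

P_shaft ≈ 13.7 kW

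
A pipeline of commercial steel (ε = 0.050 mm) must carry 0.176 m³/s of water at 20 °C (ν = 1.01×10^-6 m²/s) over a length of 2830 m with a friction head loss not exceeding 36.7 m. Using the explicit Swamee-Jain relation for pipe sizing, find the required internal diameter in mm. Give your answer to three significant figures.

Swamee-Jain (Type III): D = 0.66·[ε^1.25·(LQ²/(gh_f))^4.75 + ν·Q^9.4·(L/(gh_f))^5.2]^0.04
LQ²/(gh_f) = 0.2435; L/(gh_f) = 7.861
Term 1 = ε^1.25·(…)^4.75 = 5.12×10^-9; Term 2 = ν·Q^9.4·(…)^5.2 = 3.70×10^-9
D = 0.66·(5.12×10^-9 + 3.70×10^-9)^0.04 = 0.3143 m = 314 mm
Check: V = 2.27 m/s, Re = 7.06×10^5, f = 0.01466, h_f = 34.6 m ≈ 36.7 m ✓

D ≈ 314 mm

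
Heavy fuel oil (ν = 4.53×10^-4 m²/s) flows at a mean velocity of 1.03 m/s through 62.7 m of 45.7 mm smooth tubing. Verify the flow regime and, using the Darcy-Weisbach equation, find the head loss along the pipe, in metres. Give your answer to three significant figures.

Re = VD/ν = 1.03·0.04570/4.53×10^-4 = 104 → laminar (Re < 2300)
f = 64/Re = 0.6159
h_f = f(L/D)V²/(2g) = 0.6159·(62.7/0.04570)·1.03²/(2·9.81) = 45.69 m

h_f ≈ 45.7 m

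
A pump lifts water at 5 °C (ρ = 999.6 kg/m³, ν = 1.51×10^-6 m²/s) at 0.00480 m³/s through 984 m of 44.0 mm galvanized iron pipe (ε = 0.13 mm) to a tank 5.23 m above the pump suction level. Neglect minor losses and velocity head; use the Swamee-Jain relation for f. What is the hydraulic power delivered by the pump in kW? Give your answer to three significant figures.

V = 4Q/(πD²) = 3.157 m/s; Re = 9.20×10^4; ε/D = 0.00295; f = 0.02773
h_f = f(L/D)V²/2g = 315.0 m
Total head H = z + h_f = 5.23 + 315.0 = 320.2 m
P_hyd = ρgQH = 999.6·9.81·0.00480·320.2 = 15.07 kW

P_hyd ≈ 15.1 kW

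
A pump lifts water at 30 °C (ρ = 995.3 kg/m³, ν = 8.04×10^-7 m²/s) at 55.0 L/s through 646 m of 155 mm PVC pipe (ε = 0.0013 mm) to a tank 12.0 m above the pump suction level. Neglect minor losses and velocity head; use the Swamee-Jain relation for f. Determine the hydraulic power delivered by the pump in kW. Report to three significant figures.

V = 4Q/(πD²) = 2.915 m/s; Re = 5.62×10^5; ε/D = 8.39×10^-6; f = 0.01297
h_f = f(L/D)V²/2g = 23.40 m
Total head H = z + h_f = 12.0 + 23.40 = 35.40 m
P_hyd = ρgQH = 995.3·9.81·0.0550·35.40 = 19.01 kW

P_hyd ≈ 19.0 kW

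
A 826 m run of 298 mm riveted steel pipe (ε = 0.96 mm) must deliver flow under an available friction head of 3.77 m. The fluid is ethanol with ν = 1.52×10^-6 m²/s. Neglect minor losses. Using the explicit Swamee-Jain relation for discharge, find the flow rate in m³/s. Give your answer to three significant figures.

Q ≈ 0.0689 m³/s

Swamee-Jain (Type II): Q = -0.965·√(gD⁵h_f/L)·ln[ε/(3.7D) + √(3.17ν²L/(gD³h_f))]
√(gD⁵h_f/L) = √(9.81·0.298⁵·3.77/826) = 0.01026
ε/(3.7D) = 8.71×10^-4; √(3.17ν²L/(gD³h_f)) = 7.86×10^-5
Q = -0.965·0.01026·ln(9.493×10^-4) = 0.06889 m³/s
Check: V = 0.988 m/s, Re = 1.94×10^5, f = 0.02754, h_f = 3.80 m ≈ 3.77 m ✓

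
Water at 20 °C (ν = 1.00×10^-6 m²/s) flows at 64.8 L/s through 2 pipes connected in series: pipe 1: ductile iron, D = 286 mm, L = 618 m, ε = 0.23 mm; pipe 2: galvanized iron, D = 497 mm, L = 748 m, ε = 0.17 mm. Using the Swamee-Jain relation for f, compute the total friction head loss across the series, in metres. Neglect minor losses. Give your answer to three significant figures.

H ≈ 2.39 m

Pipe 1: V = 1.009 m/s, Re = 2.88×10^5, ε/D = 8.04×10^-4, f = 0.01993, h_1 = f(L/D)V²/2g = 2.233 m
Pipe 2: V = 0.3340 m/s, Re = 1.66×10^5, ε/D = 3.42×10^-4, f = 0.01843, h_2 = f(L/D)V²/2g = 0.1577 m
Series → Q common, losses add: H = Σh = 2.391 m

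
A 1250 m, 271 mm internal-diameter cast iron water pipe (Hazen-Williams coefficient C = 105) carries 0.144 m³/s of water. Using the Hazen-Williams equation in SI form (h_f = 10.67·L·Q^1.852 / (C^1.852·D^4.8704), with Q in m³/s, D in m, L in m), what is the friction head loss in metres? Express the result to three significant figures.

h_f = 10.67·1250·0.144^1.852 / (105^1.852·0.271^4.8704) = 38.44 m

h_f ≈ 38.4 m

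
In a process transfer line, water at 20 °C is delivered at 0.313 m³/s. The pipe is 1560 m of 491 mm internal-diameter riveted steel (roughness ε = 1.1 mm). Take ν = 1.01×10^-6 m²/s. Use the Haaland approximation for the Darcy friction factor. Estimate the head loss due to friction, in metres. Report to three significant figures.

h_f ≈ 10.8 m

V = 4Q/(πD²) = 4·0.313/(π·0.491²) = 1.653 m/s
Re = VD/ν = 1.653·0.491/1.01×10^-6 = 8.04×10^5 → turbulent
ε/D = 1.1/491 = 0.00224
Haaland: f = 0.02438
h_f = f(L/D)V²/(2g) = 0.02438·(1560/0.491)·1.653²/(2·9.81) = 10.79 m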